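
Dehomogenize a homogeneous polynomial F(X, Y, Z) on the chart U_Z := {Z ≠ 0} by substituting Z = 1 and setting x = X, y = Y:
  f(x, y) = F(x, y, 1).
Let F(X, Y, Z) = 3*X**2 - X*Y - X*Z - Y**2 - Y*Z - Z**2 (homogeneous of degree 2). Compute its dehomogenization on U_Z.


f(x, y) = 3*x**2 - x*y - x - y**2 - y - 1

On U_Z we set Z = 1. Each monomial c·X^i·Y^j·Z^k in F becomes c·x^i·y^j·1^k = c·x^i·y^j.
Substituting Z = 1: F(X, Y, 1) = 3*x**2 - x*y - x - y**2 - y - 1.
Note: deg(f) ≤ deg(F) = 2; strict inequality happens when F is divisible by Z (lost terms).


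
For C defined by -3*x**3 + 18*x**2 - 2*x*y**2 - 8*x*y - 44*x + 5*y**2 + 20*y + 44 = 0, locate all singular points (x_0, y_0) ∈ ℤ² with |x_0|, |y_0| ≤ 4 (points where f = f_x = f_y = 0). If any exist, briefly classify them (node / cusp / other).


Singular points: {(2, -2)}; classification: cusp.

Compute partial derivatives:
  f_x = -9*x**2 + 36*x - 2*y**2 - 8*y - 44.
  f_y = -4*x*y - 8*x + 10*y + 20.
Scan x_0 ∈ {−4, ..., 4}. For each x_0, f_y(x_0, y) is a polynomial in y; find its integer roots y ∈ {−4, ..., 4}, then test f_x and f at those candidates.
  x = -4: f_y(-4, y) = 26*y + 52; vanishes at y ∈ {-2}. (-4, -2): f_x = -324 ≠ 0.
  x = -3: f_y(-3, y) = 22*y + 44; vanishes at y ∈ {-2}. (-3, -2): f_x = -225 ≠ 0.
  x = -2: f_y(-2, y) = 18*y + 36; vanishes at y ∈ {-2}. (-2, -2): f_x = -144 ≠ 0.
  x = -1: f_y(-1, y) = 14*y + 28; vanishes at y ∈ {-2}. (-1, -2): f_x = -81 ≠ 0.
  x = 0: f_y(0, y) = 10*y + 20; vanishes at y ∈ {-2}. (0, -2): f_x = -36 ≠ 0.
  x = 1: f_y(1, y) = 6*y + 12; vanishes at y ∈ {-2}. (1, -2): f_x = -9 ≠ 0.
  x = 2: f_y(2, y) = 2*y + 4; vanishes at y ∈ {-2}. (2, -2): f_x = 0, f = 0 — SINGULAR.
  x = 3: f_y(3, y) = -2*y - 4; vanishes at y ∈ {-2}. (3, -2): f_x = -9 ≠ 0.
  x = 4: f_y(4, y) = -6*y - 12; vanishes at y ∈ {-2}. (4, -2): f_x = -36 ≠ 0.
Only singular point on the grid: (2, -2).
Classify: substitute x = 2 + u, y = -2 + v and expand: f = -3*u**3 - 2*u*v**2 + v**2.
No constant or linear terms (consistent with a singular point). Quadratic part: v**2. Cubic part: -3*u**3 - 2*u*v**2.
The quadratic part v**2 is a perfect square, so there is a single (double) tangent line v = 0, i.e. y = -2. Restricting the cubic part to that line (v = 0) leaves -3*u**3 ≠ 0, so f is not divisible by v and the branch is v² ≈ 3*u**3 to lowest order — this is a cusp.
Classification: cusp.


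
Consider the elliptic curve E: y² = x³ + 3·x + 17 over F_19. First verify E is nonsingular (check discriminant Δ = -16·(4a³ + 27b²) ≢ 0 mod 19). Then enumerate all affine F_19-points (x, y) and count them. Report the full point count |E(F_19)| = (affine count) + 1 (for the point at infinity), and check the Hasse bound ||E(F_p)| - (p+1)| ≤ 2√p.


Affine points = {(0, 6), (0, 13), (4, 6), (4, 13), (5, 9), (5, 10), (6, 2), (6, 17), (7, 1), (7, 18), (13, 7), (13, 12), (15, 6), (15, 13), (16, 0)}; affine count = 15; |E(F_19)| = 16.

Discriminant check: Δ ∝ 4a³ + 27b² = 4·3³ + 27·17² = 4·27 + 27·289 ≡ 7 (mod 19). Nonzero ⇒ E is nonsingular.
For each x ∈ F_19, compute rhs = x³ + 3·x + 17 mod 19, then count y ∈ F_19 with y² ≡ rhs.
  x = 0: rhs = 17, matching y values: 6, 13 (2 points).
  x = 1: rhs = 2, matching y values: none (0 points).
  x = 2: rhs = 12, matching y values: none (0 points).
  x = 3: rhs = 15, matching y values: none (0 points).
  x = 4: rhs = 17, matching y values: 6, 13 (2 points).
  x = 5: rhs = 5, matching y values: 9, 10 (2 points).
  x = 6: rhs = 4, matching y values: 2, 17 (2 points).
  x = 7: rhs = 1, matching y values: 1, 18 (2 points).
  x = 8: rhs = 2, matching y values: none (0 points).
  x = 9: rhs = 13, matching y values: none (0 points).
  x = 10: rhs = 2, matching y values: none (0 points).
  x = 11: rhs = 13, matching y values: none (0 points).
  x = 12: rhs = 14, matching y values: none (0 points).
  x = 13: rhs = 11, matching y values: 7, 12 (2 points).
  x = 14: rhs = 10, matching y values: none (0 points).
  x = 15: rhs = 17, matching y values: 6, 13 (2 points).
  x = 16: rhs = 0, matching y values: 0 (1 points).
  x = 17: rhs = 3, matching y values: none (0 points).
  x = 18: rhs = 13, matching y values: none (0 points).
Total affine count: 15.
Full point count |E(F_19)| = 15 + 1 = 16.
Hasse bound: |16 − (19+1)| = |-4| = 4 ≤ 2√19 ≈ 8.7178 ✓.


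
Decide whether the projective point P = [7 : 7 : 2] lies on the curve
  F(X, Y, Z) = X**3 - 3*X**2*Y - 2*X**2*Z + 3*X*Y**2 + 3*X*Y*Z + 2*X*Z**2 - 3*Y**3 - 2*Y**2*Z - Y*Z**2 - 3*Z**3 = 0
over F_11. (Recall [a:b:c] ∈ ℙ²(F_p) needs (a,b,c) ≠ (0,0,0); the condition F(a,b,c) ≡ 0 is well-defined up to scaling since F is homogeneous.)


F(7,7,2) ≡ 1 (mod 11); P is NOT on the curve.

Evaluate F(7, 7, 2) term-by-term (mod 11).
  X**3 ↦ 1·343·1·1 = 343
  -3*X**2*Y ↦ -3·49·7·1 = -1029
  -2*X**2*Z ↦ -2·49·1·2 = -196
  3*X*Y**2 ↦ 3·7·49·1 = 1029
  3*X*Y*Z ↦ 3·7·7·2 = 294
  2*X*Z**2 ↦ 2·7·1·4 = 56
  -3*Y**3 ↦ -3·1·343·1 = -1029
  -2*Y**2*Z ↦ -2·1·49·2 = -196
  -Y*Z**2 ↦ -1·1·7·4 = -28
  -3*Z**3 ↦ -3·1·1·8 = -24
Sum: F(7, 7, 2) = (343) + (-1029) + (-196) + (1029) + (294) + (56) + (-1029) + (-196) + (-28) + (-24) = -780.
Reducing mod 11: -780 ≡ 1 (mod 11).
Since F(a, b, c) ≡ 1 ≠ 0 (mod 11), P does NOT lie on the curve.


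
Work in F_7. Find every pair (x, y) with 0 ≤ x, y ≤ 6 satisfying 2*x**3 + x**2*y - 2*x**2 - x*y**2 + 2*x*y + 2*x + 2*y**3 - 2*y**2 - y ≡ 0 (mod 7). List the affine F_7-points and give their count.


Affine F_7-points: {(0, 0), (1, 3), (3, 0), (3, 6), (5, 0), (5, 2), (5, 5), (6, 1), (6, 4), (6, 6)}; count = 10.

For each of the 49 pairs (x, y) ∈ F_7², evaluate f(x, y) mod 7. Record the zeros.
  x = 0: [0↦0, 1↦6, 2↦6, 3↦5, 4↦1, 5↦6, 6↦4]  zeros at y ∈ {0}
  x = 1: [0↦2, 1↦3, 2↦3, 3↦0, 4↦6, 5↦5, 6↦2]  zeros at y ∈ {3}
  x = 2: [0↦5, 1↦3, 2↦5, 3↦2, 4↦6, 5↦1, 6↦6]  zeros at y ∈ ∅
  x = 3: [0↦0, 1↦4, 2↦3, 3↦2, 4↦6, 5↦6, 6↦0]  zeros at y ∈ {0, 6}
  x = 4: [0↦6, 1↦4, 2↦2, 3↦5, 4↦4, 5↦4, 6↦3]  zeros at y ∈ ∅
  x = 5: [0↦0, 1↦1, 2↦0, 3↦2, 4↦5, 5↦0, 6↦6]  zeros at y ∈ {0, 2, 5}
  x = 6: [0↦1, 1↦0, 2↦2, 3↦5, 4↦0, 5↦6, 6↦0]  zeros at y ∈ {1, 4, 6}
Collecting zeros: affine points = {(0, 0), (1, 3), (3, 0), (3, 6), (5, 0), (5, 2), (5, 5), (6, 1), (6, 4), (6, 6)}.
Total count |C(F_7)_aff| = 10.


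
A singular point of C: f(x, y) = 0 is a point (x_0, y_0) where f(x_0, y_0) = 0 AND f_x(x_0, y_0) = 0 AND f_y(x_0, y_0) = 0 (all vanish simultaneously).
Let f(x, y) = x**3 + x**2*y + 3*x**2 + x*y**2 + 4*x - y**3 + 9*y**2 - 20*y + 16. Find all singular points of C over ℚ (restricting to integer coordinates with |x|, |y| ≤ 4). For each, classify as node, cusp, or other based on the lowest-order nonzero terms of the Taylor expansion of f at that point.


Singular points: {(-2, 2)}; classification: node.

Compute partial derivatives:
  f_x = 3*x**2 + 2*x*y + 6*x + y**2 + 4.
  f_y = x**2 + 2*x*y - 3*y**2 + 18*y - 20.
Scan x_0 ∈ {−4, ..., 4}. For each x_0, f_y(x_0, y) is a polynomial in y; find its integer roots y ∈ {−4, ..., 4}, then test f_x and f at those candidates.
  x = -4: f_y(-4, y) = -3*y**2 + 10*y - 4; no integer root y with |y| ≤ 4.
  x = -3: f_y(-3, y) = -3*y**2 + 12*y - 11; no integer root y with |y| ≤ 4.
  x = -2: f_y(-2, y) = -3*y**2 + 14*y - 16; vanishes at y ∈ {2}. (-2, 2): f_x = 0, f = 0 — SINGULAR.
  x = -1: f_y(-1, y) = -3*y**2 + 16*y - 19; no integer root y with |y| ≤ 4.
  x = 0: f_y(0, y) = -3*y**2 + 18*y - 20; no integer root y with |y| ≤ 4.
  x = 1: f_y(1, y) = -3*y**2 + 20*y - 19; no integer root y with |y| ≤ 4.
  x = 2: f_y(2, y) = -3*y**2 + 22*y - 16; no integer root y with |y| ≤ 4.
  x = 3: f_y(3, y) = -3*y**2 + 24*y - 11; no integer root y with |y| ≤ 4.
  x = 4: f_y(4, y) = -3*y**2 + 26*y - 4; no integer root y with |y| ≤ 4.
Only singular point on the grid: (-2, 2).
Classify: substitute x = -2 + u, y = 2 + v and expand: f = u**3 + u**2*v - u**2 + u*v**2 - v**3 + v**2.
No constant or linear terms (consistent with a singular point). Quadratic part: -u**2 + v**2. Cubic part: u**3 + u**2*v + u*v**2 - v**3.
The quadratic part v**2 - u**2 = (v − u)(v + u) splits into two distinct linear factors, so there are two distinct tangent lines y − 2 = ±(x − -2) — this is a node (ordinary double point).
Classification: node.


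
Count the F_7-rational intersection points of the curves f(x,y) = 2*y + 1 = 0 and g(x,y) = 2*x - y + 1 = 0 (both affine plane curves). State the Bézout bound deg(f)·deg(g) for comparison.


Common zeros: {(1, 3)}; count = 1; Bézout bound = 1.

deg(f) = 1, deg(g) = 1, so Bézout bound = 1.
Scan x ∈ F_7. For each x, list the y ∈ F_7 with f(x, y) ≡ 0 and those with g(x, y) ≡ 0 (mod 7); the common zeros in that column are the intersection.
  x = 0: f ≡ 0 at y ∈ {3}; g ≡ 0 at y ∈ {1}; common: ∅.
  x = 1: f ≡ 0 at y ∈ {3}; g ≡ 0 at y ∈ {3}; common: {3}.
  x = 2: f ≡ 0 at y ∈ {3}; g ≡ 0 at y ∈ {5}; common: ∅.
  x = 3: f ≡ 0 at y ∈ {3}; g ≡ 0 at y ∈ {0}; common: ∅.
  x = 4: f ≡ 0 at y ∈ {3}; g ≡ 0 at y ∈ {2}; common: ∅.
  x = 5: f ≡ 0 at y ∈ {3}; g ≡ 0 at y ∈ {4}; common: ∅.
  x = 6: f ≡ 0 at y ∈ {3}; g ≡ 0 at y ∈ {6}; common: ∅.
Collecting: common zeros = {(1, 3)}, so the count is 1.
Comparison with the Bézout bound: 1 ≤ 1 = deg(f)·deg(g), as expected for curves with no common component (the bound is attained).


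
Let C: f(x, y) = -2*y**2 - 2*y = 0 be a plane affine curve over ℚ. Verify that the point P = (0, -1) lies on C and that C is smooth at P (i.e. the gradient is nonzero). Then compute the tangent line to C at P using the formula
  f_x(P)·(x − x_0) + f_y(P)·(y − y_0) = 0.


Tangent line at P: 2*y + 2 = 0.

Step 1: f(0, -1) = 0, so P lies on C.
Step 2: partial derivatives
  f_x(x, y) = 0, f_y(x, y) = -4*y - 2.
  f_x(P) = 0, f_y(P) = 2 (gradient nonzero, so P is smooth).
Step 3: tangent line at P: 0·(x − 0) + 2·(y − -1) = 0.
Expanding: 2*y + 2 = 0.


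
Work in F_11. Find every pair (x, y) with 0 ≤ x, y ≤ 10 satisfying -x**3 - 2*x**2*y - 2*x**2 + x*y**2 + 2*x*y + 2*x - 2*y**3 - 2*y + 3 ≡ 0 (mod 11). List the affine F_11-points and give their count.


Affine F_11-points: {(1, 7), (4, 4), (5, 2), (5, 3), (9, 8), (10, 0)}; count = 6.

For each of the 121 pairs (x, y) ∈ F_11², evaluate f(x, y) mod 11. Record the zeros.
  x = 0: [0↦3, 1↦10, 2↦5, 3↦9, 4↦10, 5↦7, 6↦10, 7↦7, 8↦8, 9↦1, 10↦7]  zeros at y ∈ ∅
  x = 1: [0↦2, 1↦10, 2↦8, 3↦6, 4↦3, 5↦9, 6↦1, 7↦0, 8↦5, 9↦4, 10↦7]  zeros at y ∈ {7}
  x = 2: [0↦2, 1↦7, 2↦4, 3↦3, 4↦3, 5↦3, 6↦2, 7↦10, 8↦4, 9↦5, 10↦1]  zeros at y ∈ ∅
  x = 3: [0↦8, 1↦6, 2↦9, 3↦5, 4↦4, 5↦5, 6↦7, 7↦9, 8↦10, 9↦9, 10↦5]  zeros at y ∈ ∅
  x = 4: [0↦3, 1↦1, 2↦6, 3↦6, 4↦0, 5↦9, 6↦10, 7↦2, 8↦6, 9↦10, 10↦2]  zeros at y ∈ {4}
  x = 5: [0↦3, 1↦8, 2↦0, 3↦0, 4↦7, 5↦9, 6↦5, 7↦5, 8↦8, 9↦2, 10↦8]  zeros at y ∈ {2, 3}
  x = 6: [0↦2, 1↦10, 2↦7, 3↦3, 4↦8, 5↦10, 6↦8, 7↦1, 8↦10, 9↦1, 10↦6]  zeros at y ∈ ∅
  x = 7: [0↦5, 1↦1, 2↦10, 3↦9, 4↦8, 5↦6, 6↦2, 7↦6, 8↦6, 9↦1, 10↦1]  zeros at y ∈ ∅
  x = 8: [0↦6, 1↦8, 2↦3, 3↦1, 4↦1, 5↦2, 6↦3, 7↦3, 8↦1, 9↦7, 10↦9]  zeros at y ∈ ∅
  x = 9: [0↦10, 1↦3, 2↦2, 3↦6, 4↦3, 5↦3, 6↦5, 7↦8, 8↦0, 9↦2, 10↦2]  zeros at y ∈ {8}
  x = 10: [0↦0, 1↦2, 2↦1, 3↦7, 4↦8, 5↦3, 6↦2, 7↦4, 8↦8, 9↦2, 10↦7]  zeros at y ∈ {0}
Collecting zeros: affine points = {(1, 7), (4, 4), (5, 2), (5, 3), (9, 8), (10, 0)}.
Total count |C(F_11)_aff| = 6.


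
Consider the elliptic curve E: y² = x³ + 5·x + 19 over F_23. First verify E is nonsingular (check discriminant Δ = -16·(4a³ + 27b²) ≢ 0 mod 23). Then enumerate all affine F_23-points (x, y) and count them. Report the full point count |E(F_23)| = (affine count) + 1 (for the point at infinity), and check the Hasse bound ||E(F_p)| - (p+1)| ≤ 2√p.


Affine points = {(1, 5), (1, 18), (5, 10), (5, 13), (6, 9), (6, 14), (7, 11), (7, 12), (11, 5), (11, 18), (12, 6), (12, 17), (13, 2), (13, 21), (14, 2), (14, 21), (16, 3), (16, 20), (17, 7), (17, 16), (19, 2), (19, 21), (20, 0), (21, 1), (21, 22), (22, 6), (22, 17)}; affine count = 27; |E(F_23)| = 28.

Discriminant check: Δ ∝ 4a³ + 27b² = 4·5³ + 27·19² = 4·125 + 27·361 ≡ 12 (mod 23). Nonzero ⇒ E is nonsingular.
For each x ∈ F_23, compute rhs = x³ + 5·x + 19 mod 23, then count y ∈ F_23 with y² ≡ rhs.
  x = 0: rhs = 19, matching y values: none (0 points).
  x = 1: rhs = 2, matching y values: 5, 18 (2 points).
  x = 2: rhs = 14, matching y values: none (0 points).
  x = 3: rhs = 15, matching y values: none (0 points).
  x = 4: rhs = 11, matching y values: none (0 points).
  x = 5: rhs = 8, matching y values: 10, 13 (2 points).
  x = 6: rhs = 12, matching y values: 9, 14 (2 points).
  x = 7: rhs = 6, matching y values: 11, 12 (2 points).
  x = 8: rhs = 19, matching y values: none (0 points).
  x = 9: rhs = 11, matching y values: none (0 points).
  x = 10: rhs = 11, matching y values: none (0 points).
  x = 11: rhs = 2, matching y values: 5, 18 (2 points).
  x = 12: rhs = 13, matching y values: 6, 17 (2 points).
  x = 13: rhs = 4, matching y values: 2, 21 (2 points).
  x = 14: rhs = 4, matching y values: 2, 21 (2 points).
  x = 15: rhs = 19, matching y values: none (0 points).
  x = 16: rhs = 9, matching y values: 3, 20 (2 points).
  x = 17: rhs = 3, matching y values: 7, 16 (2 points).
  x = 18: rhs = 7, matching y values: none (0 points).
  x = 19: rhs = 4, matching y values: 2, 21 (2 points).
  x = 20: rhs = 0, matching y values: 0 (1 points).
  x = 21: rhs = 1, matching y values: 1, 22 (2 points).
  x = 22: rhs = 13, matching y values: 6, 17 (2 points).
Total affine count: 27.
Full point count |E(F_23)| = 27 + 1 = 28.
Hasse bound: |28 − (23+1)| = |4| = 4 ≤ 2√23 ≈ 9.5917 ✓.


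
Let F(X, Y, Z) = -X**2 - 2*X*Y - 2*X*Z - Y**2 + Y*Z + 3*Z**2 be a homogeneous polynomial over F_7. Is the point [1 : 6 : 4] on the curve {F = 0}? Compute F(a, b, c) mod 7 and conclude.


F(1,6,4) ≡ 1 (mod 7); P is NOT on the curve.

Evaluate F(1, 6, 4) term-by-term (mod 7).
  -X**2 ↦ -1·1·1·1 = -1
  -2*X*Y ↦ -2·1·6·1 = -12
  -2*X*Z ↦ -2·1·1·4 = -8
  -Y**2 ↦ -1·1·36·1 = -36
  Y*Z ↦ 1·1·6·4 = 24
  3*Z**2 ↦ 3·1·1·16 = 48
Sum: F(1, 6, 4) = (-1) + (-12) + (-8) + (-36) + (24) + (48) = 15.
Reducing mod 7: 15 ≡ 1 (mod 7).
Since F(a, b, c) ≡ 1 ≠ 0 (mod 7), P does NOT lie on the curve.


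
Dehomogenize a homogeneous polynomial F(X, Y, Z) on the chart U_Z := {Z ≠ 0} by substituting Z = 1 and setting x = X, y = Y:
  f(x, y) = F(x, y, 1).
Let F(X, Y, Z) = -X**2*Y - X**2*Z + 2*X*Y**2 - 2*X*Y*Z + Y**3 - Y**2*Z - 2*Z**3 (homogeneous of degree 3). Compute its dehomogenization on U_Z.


f(x, y) = -x**2*y - x**2 + 2*x*y**2 - 2*x*y + y**3 - y**2 - 2

On U_Z we set Z = 1. Each monomial c·X^i·Y^j·Z^k in F becomes c·x^i·y^j·1^k = c·x^i·y^j.
Substituting Z = 1: F(X, Y, 1) = -x**2*y - x**2 + 2*x*y**2 - 2*x*y + y**3 - y**2 - 2.
Note: deg(f) ≤ deg(F) = 3; strict inequality happens when F is divisible by Z (lost terms).


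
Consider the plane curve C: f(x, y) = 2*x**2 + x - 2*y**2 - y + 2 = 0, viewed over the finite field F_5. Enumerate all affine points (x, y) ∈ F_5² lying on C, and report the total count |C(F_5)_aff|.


Affine F_5-points: {(1, 0), (1, 2), (3, 1), (4, 1)}; count = 4.

For each of the 25 pairs (x, y) ∈ F_5², evaluate f(x, y) mod 5. Record the zeros.
  x = 0: [0↦2, 1↦4, 2↦2, 3↦1, 4↦1]  zeros at y ∈ ∅
  x = 1: [0↦0, 1↦2, 2↦0, 3↦4, 4↦4]  zeros at y ∈ {0, 2}
  x = 2: [0↦2, 1↦4, 2↦2, 3↦1, 4↦1]  zeros at y ∈ ∅
  x = 3: [0↦3, 1↦0, 2↦3, 3↦2, 4↦2]  zeros at y ∈ {1}
  x = 4: [0↦3, 1↦0, 2↦3, 3↦2, 4↦2]  zeros at y ∈ {1}
Collecting zeros: affine points = {(1, 0), (1, 2), (3, 1), (4, 1)}.
Total count |C(F_5)_aff| = 4.


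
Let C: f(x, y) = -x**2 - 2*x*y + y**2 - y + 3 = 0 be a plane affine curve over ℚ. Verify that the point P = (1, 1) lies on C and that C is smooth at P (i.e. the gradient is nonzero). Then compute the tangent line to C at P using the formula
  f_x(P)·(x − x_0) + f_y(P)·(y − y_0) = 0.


Tangent line at P: -4*x - y + 5 = 0.

Step 1: f(1, 1) = 0, so P lies on C.
Step 2: partial derivatives
  f_x(x, y) = -2*x - 2*y, f_y(x, y) = -2*x + 2*y - 1.
  f_x(P) = -4, f_y(P) = -1 (gradient nonzero, so P is smooth).
Step 3: tangent line at P: -4·(x − 1) + -1·(y − 1) = 0.
Expanding: -4*x - y + 5 = 0.


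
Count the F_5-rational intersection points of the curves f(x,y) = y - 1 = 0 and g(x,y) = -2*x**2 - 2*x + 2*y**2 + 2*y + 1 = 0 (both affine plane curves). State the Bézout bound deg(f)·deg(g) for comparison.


Common zeros: {(0, 1), (4, 1)}; count = 2; Bézout bound = 2.

deg(f) = 1, deg(g) = 2, so Bézout bound = 2.
Scan x ∈ F_5. For each x, list the y ∈ F_5 with f(x, y) ≡ 0 and those with g(x, y) ≡ 0 (mod 5); the common zeros in that column are the intersection.
  x = 0: f ≡ 0 at y ∈ {1}; g ≡ 0 at y ∈ {1, 3}; common: {1}.
  x = 1: f ≡ 0 at y ∈ {1}; g ≡ 0 at y ∈ ∅; common: ∅.
  x = 2: f ≡ 0 at y ∈ {1}; g ≡ 0 at y ∈ ∅; common: ∅.
  x = 3: f ≡ 0 at y ∈ {1}; g ≡ 0 at y ∈ ∅; common: ∅.
  x = 4: f ≡ 0 at y ∈ {1}; g ≡ 0 at y ∈ {1, 3}; common: {1}.
Collecting: common zeros = {(0, 1), (4, 1)}, so the count is 2.
Comparison with the Bézout bound: 2 ≤ 2 = deg(f)·deg(g), as expected for curves with no common component (the bound is attained).


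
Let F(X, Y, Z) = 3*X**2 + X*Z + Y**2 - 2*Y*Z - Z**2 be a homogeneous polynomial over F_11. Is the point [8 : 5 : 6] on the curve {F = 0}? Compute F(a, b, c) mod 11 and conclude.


F(8,5,6) ≡ 4 (mod 11); P is NOT on the curve.

Evaluate F(8, 5, 6) term-by-term (mod 11).
  3*X**2 ↦ 3·64·1·1 = 192
  X*Z ↦ 1·8·1·6 = 48
  Y**2 ↦ 1·1·25·1 = 25
  -2*Y*Z ↦ -2·1·5·6 = -60
  -Z**2 ↦ -1·1·1·36 = -36
Sum: F(8, 5, 6) = (192) + (48) + (25) + (-60) + (-36) = 169.
Reducing mod 11: 169 ≡ 4 (mod 11).
Since F(a, b, c) ≡ 4 ≠ 0 (mod 11), P does NOT lie on the curve.


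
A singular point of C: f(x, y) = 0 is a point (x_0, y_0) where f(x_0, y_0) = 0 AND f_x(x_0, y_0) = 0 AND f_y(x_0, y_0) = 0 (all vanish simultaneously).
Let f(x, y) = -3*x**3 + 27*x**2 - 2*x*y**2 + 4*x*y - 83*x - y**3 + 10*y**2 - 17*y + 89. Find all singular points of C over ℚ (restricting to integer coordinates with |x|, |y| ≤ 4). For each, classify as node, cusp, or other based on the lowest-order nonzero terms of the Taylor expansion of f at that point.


Singular points: {(3, 1)}; classification: cusp.

Compute partial derivatives:
  f_x = -9*x**2 + 54*x - 2*y**2 + 4*y - 83.
  f_y = -4*x*y + 4*x - 3*y**2 + 20*y - 17.
Scan x_0 ∈ {−4, ..., 4}. For each x_0, f_y(x_0, y) is a polynomial in y; find its integer roots y ∈ {−4, ..., 4}, then test f_x and f at those candidates.
  x = -4: f_y(-4, y) = -3*y**2 + 36*y - 33; vanishes at y ∈ {1}. (-4, 1): f_x = -441 ≠ 0.
  x = -3: f_y(-3, y) = -3*y**2 + 32*y - 29; vanishes at y ∈ {1}. (-3, 1): f_x = -324 ≠ 0.
  x = -2: f_y(-2, y) = -3*y**2 + 28*y - 25; vanishes at y ∈ {1}. (-2, 1): f_x = -225 ≠ 0.
  x = -1: f_y(-1, y) = -3*y**2 + 24*y - 21; vanishes at y ∈ {1}. (-1, 1): f_x = -144 ≠ 0.
  x = 0: f_y(0, y) = -3*y**2 + 20*y - 17; vanishes at y ∈ {1}. (0, 1): f_x = -81 ≠ 0.
  x = 1: f_y(1, y) = -3*y**2 + 16*y - 13; vanishes at y ∈ {1}. (1, 1): f_x = -36 ≠ 0.
  x = 2: f_y(2, y) = -3*y**2 + 12*y - 9; vanishes at y ∈ {1, 3}. (2, 1): f_x = -9 ≠ 0; (2, 3): f_x = -17 ≠ 0.
  x = 3: f_y(3, y) = -3*y**2 + 8*y - 5; vanishes at y ∈ {1}. (3, 1): f_x = 0, f = 0 — SINGULAR.
  x = 4: f_y(4, y) = -3*y**2 + 4*y - 1; vanishes at y ∈ {1}. (4, 1): f_x = -9 ≠ 0.
Only singular point on the grid: (3, 1).
Classify: substitute x = 3 + u, y = 1 + v and expand: f = -3*u**3 - 2*u*v**2 - v**3 + v**2.
No constant or linear terms (consistent with a singular point). Quadratic part: v**2. Cubic part: -3*u**3 - 2*u*v**2 - v**3.
The quadratic part v**2 is a perfect square, so there is a single (double) tangent line v = 0, i.e. y = 1. Restricting the cubic part to that line (v = 0) leaves -3*u**3 ≠ 0, so f is not divisible by v and the branch is v² ≈ 3*u**3 to lowest order — this is a cusp.
Classification: cusp.


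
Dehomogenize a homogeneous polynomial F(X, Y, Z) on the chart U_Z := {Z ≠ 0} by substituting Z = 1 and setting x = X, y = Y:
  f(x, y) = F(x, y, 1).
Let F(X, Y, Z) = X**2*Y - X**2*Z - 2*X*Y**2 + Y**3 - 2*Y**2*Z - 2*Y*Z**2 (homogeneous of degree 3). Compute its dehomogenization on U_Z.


f(x, y) = x**2*y - x**2 - 2*x*y**2 + y**3 - 2*y**2 - 2*y

On U_Z we set Z = 1. Each monomial c·X^i·Y^j·Z^k in F becomes c·x^i·y^j·1^k = c·x^i·y^j.
Substituting Z = 1: F(X, Y, 1) = x**2*y - x**2 - 2*x*y**2 + y**3 - 2*y**2 - 2*y.
Note: deg(f) ≤ deg(F) = 3; strict inequality happens when F is divisible by Z (lost terms).


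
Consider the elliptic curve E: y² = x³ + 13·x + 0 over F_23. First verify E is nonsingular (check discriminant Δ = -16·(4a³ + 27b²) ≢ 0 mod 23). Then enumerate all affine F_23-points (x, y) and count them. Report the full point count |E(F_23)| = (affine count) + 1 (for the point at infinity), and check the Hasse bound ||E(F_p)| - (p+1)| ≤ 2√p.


Affine points = {(0, 0), (4, 1), (4, 22), (5, 11), (5, 12), (6, 8), (6, 15), (8, 8), (8, 15), (9, 8), (9, 15), (10, 7), (10, 16), (11, 5), (11, 18), (16, 7), (16, 16), (20, 7), (20, 16), (21, 9), (21, 14), (22, 3), (22, 20)}; affine count = 23; |E(F_23)| = 24.

Discriminant check: Δ ∝ 4a³ + 27b² = 4·13³ + 27·0² = 4·2197 + 27·0 ≡ 2 (mod 23). Nonzero ⇒ E is nonsingular.
For each x ∈ F_23, compute rhs = x³ + 13·x + 0 mod 23, then count y ∈ F_23 with y² ≡ rhs.
  x = 0: rhs = 0, matching y values: 0 (1 points).
  x = 1: rhs = 14, matching y values: none (0 points).
  x = 2: rhs = 11, matching y values: none (0 points).
  x = 3: rhs = 20, matching y values: none (0 points).
  x = 4: rhs = 1, matching y values: 1, 22 (2 points).
  x = 5: rhs = 6, matching y values: 11, 12 (2 points).
  x = 6: rhs = 18, matching y values: 8, 15 (2 points).
  x = 7: rhs = 20, matching y values: none (0 points).
  x = 8: rhs = 18, matching y values: 8, 15 (2 points).
  x = 9: rhs = 18, matching y values: 8, 15 (2 points).
  x = 10: rhs = 3, matching y values: 7, 16 (2 points).
  x = 11: rhs = 2, matching y values: 5, 18 (2 points).
  x = 12: rhs = 21, matching y values: none (0 points).
  x = 13: rhs = 20, matching y values: none (0 points).
  x = 14: rhs = 5, matching y values: none (0 points).
  x = 15: rhs = 5, matching y values: none (0 points).
  x = 16: rhs = 3, matching y values: 7, 16 (2 points).
  x = 17: rhs = 5, matching y values: none (0 points).
  x = 18: rhs = 17, matching y values: none (0 points).
  x = 19: rhs = 22, matching y values: none (0 points).
  x = 20: rhs = 3, matching y values: 7, 16 (2 points).
  x = 21: rhs = 12, matching y values: 9, 14 (2 points).
  x = 22: rhs = 9, matching y values: 3, 20 (2 points).
Total affine count: 23.
Full point count |E(F_23)| = 23 + 1 = 24.
Hasse bound: |24 − (23+1)| = |0| = 0 ≤ 2√23 ≈ 9.5917 ✓.


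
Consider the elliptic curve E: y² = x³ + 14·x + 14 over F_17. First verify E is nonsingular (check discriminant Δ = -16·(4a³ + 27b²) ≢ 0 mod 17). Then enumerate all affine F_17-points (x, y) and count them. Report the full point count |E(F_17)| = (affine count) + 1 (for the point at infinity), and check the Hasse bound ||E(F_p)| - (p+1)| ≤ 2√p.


Affine points = {(2, 4), (2, 13), (3, 7), (3, 10), (4, 7), (4, 10), (6, 5), (6, 12), (7, 8), (7, 9), (8, 3), (8, 14), (9, 6), (9, 11), (10, 7), (10, 10), (13, 8), (13, 9), (14, 8), (14, 9), (16, 4), (16, 13)}; affine count = 22; |E(F_17)| = 23.

Discriminant check: Δ ∝ 4a³ + 27b² = 4·14³ + 27·14² = 4·2744 + 27·196 ≡ 16 (mod 17). Nonzero ⇒ E is nonsingular.
For each x ∈ F_17, compute rhs = x³ + 14·x + 14 mod 17, then count y ∈ F_17 with y² ≡ rhs.
  x = 0: rhs = 14, matching y values: none (0 points).
  x = 1: rhs = 12, matching y values: none (0 points).
  x = 2: rhs = 16, matching y values: 4, 13 (2 points).
  x = 3: rhs = 15, matching y values: 7, 10 (2 points).
  x = 4: rhs = 15, matching y values: 7, 10 (2 points).
  x = 5: rhs = 5, matching y values: none (0 points).
  x = 6: rhs = 8, matching y values: 5, 12 (2 points).
  x = 7: rhs = 13, matching y values: 8, 9 (2 points).
  x = 8: rhs = 9, matching y values: 3, 14 (2 points).
  x = 9: rhs = 2, matching y values: 6, 11 (2 points).
  x = 10: rhs = 15, matching y values: 7, 10 (2 points).
  x = 11: rhs = 3, matching y values: none (0 points).
  x = 12: rhs = 6, matching y values: none (0 points).
  x = 13: rhs = 13, matching y values: 8, 9 (2 points).
  x = 14: rhs = 13, matching y values: 8, 9 (2 points).
  x = 15: rhs = 12, matching y values: none (0 points).
  x = 16: rhs = 16, matching y values: 4, 13 (2 points).
Total affine count: 22.
Full point count |E(F_17)| = 22 + 1 = 23.
Hasse bound: |23 − (17+1)| = |5| = 5 ≤ 2√17 ≈ 8.2462 ✓.


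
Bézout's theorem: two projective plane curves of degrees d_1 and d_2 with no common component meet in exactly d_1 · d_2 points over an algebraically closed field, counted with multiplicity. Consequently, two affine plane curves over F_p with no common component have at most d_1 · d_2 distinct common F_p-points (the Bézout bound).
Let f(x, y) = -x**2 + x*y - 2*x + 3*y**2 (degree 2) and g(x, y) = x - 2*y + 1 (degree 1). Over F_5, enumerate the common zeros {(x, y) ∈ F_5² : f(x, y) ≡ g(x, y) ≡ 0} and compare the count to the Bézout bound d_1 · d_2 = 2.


Common zeros: ∅; count = 0; Bézout bound = 2.

deg(f) = 2, deg(g) = 1, so Bézout bound = 2.
Scan x ∈ F_5. For each x, list the y ∈ F_5 with f(x, y) ≡ 0 and those with g(x, y) ≡ 0 (mod 5); the common zeros in that column are the intersection.
  x = 0: f ≡ 0 at y ∈ {0}; g ≡ 0 at y ∈ {3}; common: ∅.
  x = 1: f ≡ 0 at y ∈ ∅; g ≡ 0 at y ∈ {1}; common: ∅.
  x = 2: f ≡ 0 at y ∈ {3}; g ≡ 0 at y ∈ {4}; common: ∅.
  x = 3: f ≡ 0 at y ∈ {0, 4}; g ≡ 0 at y ∈ {2}; common: ∅.
  x = 4: f ≡ 0 at y ∈ {3, 4}; g ≡ 0 at y ∈ {0}; common: ∅.
Collecting: common zeros = ∅, so the count is 0.
Comparison with the Bézout bound: 0 ≤ 2 = deg(f)·deg(g), as expected for curves with no common component (the affine F_5-count falls short of the bound because intersections may lie at infinity, over extension fields, or carry multiplicity).


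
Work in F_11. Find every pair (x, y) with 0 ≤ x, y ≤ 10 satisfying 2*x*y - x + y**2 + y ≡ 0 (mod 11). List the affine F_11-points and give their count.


Affine F_11-points: {(0, 0), (0, 10), (2, 3), (4, 5), (4, 8), (5, 4), (5, 7), (7, 9), (9, 1), (9, 2)}; count = 10.

For each of the 121 pairs (x, y) ∈ F_11², evaluate f(x, y) mod 11. Record the zeros.
  x = 0: [0↦0, 1↦2, 2↦6, 3↦1, 4↦9, 5↦8, 6↦9, 7↦1, 8↦6, 9↦2, 10↦0]  zeros at y ∈ {0, 10}
  x = 1: [0↦10, 1↦3, 2↦9, 3↦6, 4↦5, 5↦6, 6↦9, 7↦3, 8↦10, 9↦8, 10↦8]  zeros at y ∈ ∅
  x = 2: [0↦9, 1↦4, 2↦1, 3↦0, 4↦1, 5↦4, 6↦9, 7↦5, 8↦3, 9↦3, 10↦5]  zeros at y ∈ {3}
  x = 3: [0↦8, 1↦5, 2↦4, 3↦5, 4↦8, 5↦2, 6↦9, 7↦7, 8↦7, 9↦9, 10↦2]  zeros at y ∈ ∅
  x = 4: [0↦7, 1↦6, 2↦7, 3↦10, 4↦4, 5↦0, 6↦9, 7↦9, 8↦0, 9↦4, 10↦10]  zeros at y ∈ {5, 8}
  x = 5: [0↦6, 1↦7, 2↦10, 3↦4, 4↦0, 5↦9, 6↦9, 7↦0, 8↦4, 9↦10, 10↦7]  zeros at y ∈ {4, 7}
  x = 6: [0↦5, 1↦8, 2↦2, 3↦9, 4↦7, 5↦7, 6↦9, 7↦2, 8↦8, 9↦5, 10↦4]  zeros at y ∈ ∅
  x = 7: [0↦4, 1↦9, 2↦5, 3↦3, 4↦3, 5↦5, 6↦9, 7↦4, 8↦1, 9↦0, 10↦1]  zeros at y ∈ {9}
  x = 8: [0↦3, 1↦10, 2↦8, 3↦8, 4↦10, 5↦3, 6↦9, 7↦6, 8↦5, 9↦6, 10↦9]  zeros at y ∈ ∅
  x = 9: [0↦2, 1↦0, 2↦0, 3↦2, 4↦6, 5↦1, 6↦9, 7↦8, 8↦9, 9↦1, 10↦6]  zeros at y ∈ {1, 2}
  x = 10: [0↦1, 1↦1, 2↦3, 3↦7, 4↦2, 5↦10, 6↦9, 7↦10, 8↦2, 9↦7, 10↦3]  zeros at y ∈ ∅
Collecting zeros: affine points = {(0, 0), (0, 10), (2, 3), (4, 5), (4, 8), (5, 4), (5, 7), (7, 9), (9, 1), (9, 2)}.
Total count |C(F_11)_aff| = 10.


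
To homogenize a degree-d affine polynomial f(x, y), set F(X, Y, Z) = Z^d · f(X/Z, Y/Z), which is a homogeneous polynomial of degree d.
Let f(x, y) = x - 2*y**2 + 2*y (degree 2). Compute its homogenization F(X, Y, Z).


F(X, Y, Z) = X*Z - 2*Y**2 + 2*Y*Z

deg(f) = 2.
Substitute x = X/Z, y = Y/Z into f, then multiply by Z^2.
  monomial 1·x^1·y^0 ↦ 1·X^1·Y^0·Z^1.
  monomial -2·x^0·y^2 ↦ -2·X^0·Y^2·Z^0.
  monomial 2·x^0·y^1 ↦ 2·X^0·Y^1·Z^1.
Collecting: F(X, Y, Z) = X*Z - 2*Y**2 + 2*Y*Z.


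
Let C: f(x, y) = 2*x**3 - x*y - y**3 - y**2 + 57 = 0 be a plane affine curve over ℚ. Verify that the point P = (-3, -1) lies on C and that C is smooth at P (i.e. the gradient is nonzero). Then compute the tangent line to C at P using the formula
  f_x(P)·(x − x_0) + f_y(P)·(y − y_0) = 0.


Tangent line at P: 55*x + 2*y + 167 = 0.

Step 1: f(-3, -1) = 0, so P lies on C.
Step 2: partial derivatives
  f_x(x, y) = 6*x**2 - y, f_y(x, y) = -x - 3*y**2 - 2*y.
  f_x(P) = 55, f_y(P) = 2 (gradient nonzero, so P is smooth).
Step 3: tangent line at P: 55·(x − -3) + 2·(y − -1) = 0.
Expanding: 55*x + 2*y + 167 = 0.


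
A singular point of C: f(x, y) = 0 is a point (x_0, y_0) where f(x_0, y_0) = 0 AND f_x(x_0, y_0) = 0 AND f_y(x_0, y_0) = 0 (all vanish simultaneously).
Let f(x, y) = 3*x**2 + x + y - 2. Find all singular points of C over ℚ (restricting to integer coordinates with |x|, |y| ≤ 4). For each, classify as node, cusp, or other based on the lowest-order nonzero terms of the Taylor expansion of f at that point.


No singular points in the scanned grid; C is smooth there.

Compute partial derivatives:
  f_x = 6*x + 1.
  f_y = 1.
f_y = 1 is a nonzero constant, so f_y never vanishes: no point (x, y) can satisfy f = f_x = f_y = 0. In particular no (x, y) ∈ {−4, ..., 4}² is singular; the curve is smooth.


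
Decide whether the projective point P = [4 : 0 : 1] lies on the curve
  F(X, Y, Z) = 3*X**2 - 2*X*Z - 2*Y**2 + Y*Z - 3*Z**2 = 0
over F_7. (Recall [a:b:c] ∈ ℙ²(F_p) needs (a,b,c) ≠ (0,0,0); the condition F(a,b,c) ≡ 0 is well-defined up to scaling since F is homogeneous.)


F(4,0,1) ≡ 2 (mod 7); P is NOT on the curve.

Evaluate F(4, 0, 1) term-by-term (mod 7).
  3*X**2 ↦ 3·16·1·1 = 48
  -2*X*Z ↦ -2·4·1·1 = -8
  -2*Y**2 ↦ -2·1·0·1 = 0
  Y*Z ↦ 1·1·0·1 = 0
  -3*Z**2 ↦ -3·1·1·1 = -3
Sum: F(4, 0, 1) = (48) + (-8) + (0) + (0) + (-3) = 37.
Reducing mod 7: 37 ≡ 2 (mod 7).
Since F(a, b, c) ≡ 2 ≠ 0 (mod 7), P does NOT lie on the curve.


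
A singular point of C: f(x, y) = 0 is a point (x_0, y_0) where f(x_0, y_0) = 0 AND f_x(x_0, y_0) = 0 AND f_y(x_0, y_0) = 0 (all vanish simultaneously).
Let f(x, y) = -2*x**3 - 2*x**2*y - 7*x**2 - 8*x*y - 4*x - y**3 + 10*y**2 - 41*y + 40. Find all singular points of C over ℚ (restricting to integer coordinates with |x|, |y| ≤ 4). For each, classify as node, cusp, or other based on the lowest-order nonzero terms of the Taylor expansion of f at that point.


Singular points: {(-2, 3)}; classification: node.

Compute partial derivatives:
  f_x = -6*x**2 - 4*x*y - 14*x - 8*y - 4.
  f_y = -2*x**2 - 8*x - 3*y**2 + 20*y - 41.
Scan x_0 ∈ {−4, ..., 4}. For each x_0, f_y(x_0, y) is a polynomial in y; find its integer roots y ∈ {−4, ..., 4}, then test f_x and f at those candidates.
  x = -4: f_y(-4, y) = -3*y**2 + 20*y - 41; no integer root y with |y| ≤ 4.
  x = -3: f_y(-3, y) = -3*y**2 + 20*y - 35; no integer root y with |y| ≤ 4.
  x = -2: f_y(-2, y) = -3*y**2 + 20*y - 33; vanishes at y ∈ {3}. (-2, 3): f_x = 0, f = 0 — SINGULAR.
  x = -1: f_y(-1, y) = -3*y**2 + 20*y - 35; no integer root y with |y| ≤ 4.
  x = 0: f_y(0, y) = -3*y**2 + 20*y - 41; no integer root y with |y| ≤ 4.
  x = 1: f_y(1, y) = -3*y**2 + 20*y - 51; no integer root y with |y| ≤ 4.
  x = 2: f_y(2, y) = -3*y**2 + 20*y - 65; no integer root y with |y| ≤ 4.
  x = 3: f_y(3, y) = -3*y**2 + 20*y - 83; no integer root y with |y| ≤ 4.
  x = 4: f_y(4, y) = -3*y**2 + 20*y - 105; no integer root y with |y| ≤ 4.
Only singular point on the grid: (-2, 3).
Classify: substitute x = -2 + u, y = 3 + v and expand: f = -2*u**3 - 2*u**2*v - u**2 - v**3 + v**2.
No constant or linear terms (consistent with a singular point). Quadratic part: -u**2 + v**2. Cubic part: -2*u**3 - 2*u**2*v - v**3.
The quadratic part v**2 - u**2 = (v − u)(v + u) splits into two distinct linear factors, so there are two distinct tangent lines y − 3 = ±(x − -2) — this is a node (ordinary double point).
Classification: node.


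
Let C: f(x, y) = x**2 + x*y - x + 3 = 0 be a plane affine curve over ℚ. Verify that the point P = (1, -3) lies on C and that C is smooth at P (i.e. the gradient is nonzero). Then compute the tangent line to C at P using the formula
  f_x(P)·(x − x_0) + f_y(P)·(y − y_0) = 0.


Tangent line at P: -2*x + y + 5 = 0.

Step 1: f(1, -3) = 0, so P lies on C.
Step 2: partial derivatives
  f_x(x, y) = 2*x + y - 1, f_y(x, y) = x.
  f_x(P) = -2, f_y(P) = 1 (gradient nonzero, so P is smooth).
Step 3: tangent line at P: -2·(x − 1) + 1·(y − -3) = 0.
Expanding: -2*x + y + 5 = 0.


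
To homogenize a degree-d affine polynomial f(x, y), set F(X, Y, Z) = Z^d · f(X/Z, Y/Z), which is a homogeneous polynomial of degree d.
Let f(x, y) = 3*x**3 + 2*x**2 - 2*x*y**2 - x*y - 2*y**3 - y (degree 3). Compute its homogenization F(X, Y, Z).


F(X, Y, Z) = 3*X**3 + 2*X**2*Z - 2*X*Y**2 - X*Y*Z - 2*Y**3 - Y*Z**2

deg(f) = 3.
Substitute x = X/Z, y = Y/Z into f, then multiply by Z^3.
  monomial 3·x^3·y^0 ↦ 3·X^3·Y^0·Z^0.
  monomial 2·x^2·y^0 ↦ 2·X^2·Y^0·Z^1.
  monomial -2·x^1·y^2 ↦ -2·X^1·Y^2·Z^0.
  monomial -1·x^1·y^1 ↦ -1·X^1·Y^1·Z^1.
  monomial -2·x^0·y^3 ↦ -2·X^0·Y^3·Z^0.
  monomial -1·x^0·y^1 ↦ -1·X^0·Y^1·Z^2.
Collecting: F(X, Y, Z) = 3*X**3 + 2*X**2*Z - 2*X*Y**2 - X*Y*Z - 2*Y**3 - Y*Z**2.


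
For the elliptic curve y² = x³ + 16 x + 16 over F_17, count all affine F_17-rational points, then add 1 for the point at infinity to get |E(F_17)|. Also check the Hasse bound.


Affine points = {(0, 4), (0, 13), (1, 4), (1, 13), (4, 5), (4, 12), (5, 0), (12, 7), (12, 10), (14, 3), (14, 14), (16, 4), (16, 13)}; affine count = 13; |E(F_17)| = 14.

Discriminant check: Δ ∝ 4a³ + 27b² = 4·16³ + 27·16² = 4·4096 + 27·256 ≡ 6 (mod 17). Nonzero ⇒ E is nonsingular.
For each x ∈ F_17, compute rhs = x³ + 16·x + 16 mod 17, then count y ∈ F_17 with y² ≡ rhs.
  x = 0: rhs = 16, matching y values: 4, 13 (2 points).
  x = 1: rhs = 16, matching y values: 4, 13 (2 points).
  x = 2: rhs = 5, matching y values: none (0 points).
  x = 3: rhs = 6, matching y values: none (0 points).
  x = 4: rhs = 8, matching y values: 5, 12 (2 points).
  x = 5: rhs = 0, matching y values: 0 (1 points).
  x = 6: rhs = 5, matching y values: none (0 points).
  x = 7: rhs = 12, matching y values: none (0 points).
  x = 8: rhs = 10, matching y values: none (0 points).
  x = 9: rhs = 5, matching y values: none (0 points).
  x = 10: rhs = 3, matching y values: none (0 points).
  x = 11: rhs = 10, matching y values: none (0 points).
  x = 12: rhs = 15, matching y values: 7, 10 (2 points).
  x = 13: rhs = 7, matching y values: none (0 points).
  x = 14: rhs = 9, matching y values: 3, 14 (2 points).
  x = 15: rhs = 10, matching y values: none (0 points).
  x = 16: rhs = 16, matching y values: 4, 13 (2 points).
Total affine count: 13.
Full point count |E(F_17)| = 13 + 1 = 14.
Hasse bound: |14 − (17+1)| = |-4| = 4 ≤ 2√17 ≈ 8.2462 ✓.


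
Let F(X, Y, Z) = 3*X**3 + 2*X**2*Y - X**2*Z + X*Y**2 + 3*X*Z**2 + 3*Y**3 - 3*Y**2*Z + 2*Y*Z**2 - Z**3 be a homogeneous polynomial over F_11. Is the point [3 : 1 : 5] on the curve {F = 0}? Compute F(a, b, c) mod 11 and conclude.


F(3,1,5) ≡ 8 (mod 11); P is NOT on the curve.

Evaluate F(3, 1, 5) term-by-term (mod 11).
  3*X**3 ↦ 3·27·1·1 = 81
  2*X**2*Y ↦ 2·9·1·1 = 18
  -X**2*Z ↦ -1·9·1·5 = -45
  X*Y**2 ↦ 1·3·1·1 = 3
  3*X*Z**2 ↦ 3·3·1·25 = 225
  3*Y**3 ↦ 3·1·1·1 = 3
  -3*Y**2*Z ↦ -3·1·1·5 = -15
  2*Y*Z**2 ↦ 2·1·1·25 = 50
  -Z**3 ↦ -1·1·1·125 = -125
Sum: F(3, 1, 5) = (81) + (18) + (-45) + (3) + (225) + (3) + (-15) + (50) + (-125) = 195.
Reducing mod 11: 195 ≡ 8 (mod 11).
Since F(a, b, c) ≡ 8 ≠ 0 (mod 11), P does NOT lie on the curve.


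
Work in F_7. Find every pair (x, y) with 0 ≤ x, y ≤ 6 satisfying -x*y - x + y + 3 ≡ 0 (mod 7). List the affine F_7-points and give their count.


Affine F_7-points: {(0, 4), (2, 1), (3, 0), (4, 2), (5, 3), (6, 5)}; count = 6.

For each of the 49 pairs (x, y) ∈ F_7², evaluate f(x, y) mod 7. Record the zeros.
  x = 0: [0↦3, 1↦4, 2↦5, 3↦6, 4↦0, 5↦1, 6↦2]  zeros at y ∈ {4}
  x = 1: [0↦2, 1↦2, 2↦2, 3↦2, 4↦2, 5↦2, 6↦2]  zeros at y ∈ ∅
  x = 2: [0↦1, 1↦0, 2↦6, 3↦5, 4↦4, 5↦3, 6↦2]  zeros at y ∈ {1}
  x = 3: [0↦0, 1↦5, 2↦3, 3↦1, 4↦6, 5↦4, 6↦2]  zeros at y ∈ {0}
  x = 4: [0↦6, 1↦3, 2↦0, 3↦4, 4↦1, 5↦5, 6↦2]  zeros at y ∈ {2}
  x = 5: [0↦5, 1↦1, 2↦4, 3↦0, 4↦3, 5↦6, 6↦2]  zeros at y ∈ {3}
  x = 6: [0↦4, 1↦6, 2↦1, 3↦3, 4↦5, 5↦0, 6↦2]  zeros at y ∈ {5}
Collecting zeros: affine points = {(0, 4), (2, 1), (3, 0), (4, 2), (5, 3), (6, 5)}.
Total count |C(F_7)_aff| = 6.


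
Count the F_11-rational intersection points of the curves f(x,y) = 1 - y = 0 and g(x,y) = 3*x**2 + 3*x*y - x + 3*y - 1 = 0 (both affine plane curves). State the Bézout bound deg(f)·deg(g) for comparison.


Common zeros: ∅; count = 0; Bézout bound = 2.

deg(f) = 1, deg(g) = 2, so Bézout bound = 2.
Scan x ∈ F_11. For each x, list the y ∈ F_11 with f(x, y) ≡ 0 and those with g(x, y) ≡ 0 (mod 11); the common zeros in that column are the intersection.
  x = 0: f ≡ 0 at y ∈ {1}; g ≡ 0 at y ∈ {4}; common: ∅.
  x = 1: f ≡ 0 at y ∈ {1}; g ≡ 0 at y ∈ {9}; common: ∅.
  x = 2: f ≡ 0 at y ∈ {1}; g ≡ 0 at y ∈ {10}; common: ∅.
  x = 3: f ≡ 0 at y ∈ {1}; g ≡ 0 at y ∈ {10}; common: ∅.
  x = 4: f ≡ 0 at y ∈ {1}; g ≡ 0 at y ∈ {3}; common: ∅.
  x = 5: f ≡ 0 at y ∈ {1}; g ≡ 0 at y ∈ {9}; common: ∅.
  x = 6: f ≡ 0 at y ∈ {1}; g ≡ 0 at y ∈ {2}; common: ∅.
  x = 7: f ≡ 0 at y ∈ {1}; g ≡ 0 at y ∈ {2}; common: ∅.
  x = 8: f ≡ 0 at y ∈ {1}; g ≡ 0 at y ∈ {3}; common: ∅.
  x = 9: f ≡ 0 at y ∈ {1}; g ≡ 0 at y ∈ {8}; common: ∅.
  x = 10: f ≡ 0 at y ∈ {1}; g ≡ 0 at y ∈ ∅; common: ∅.
Collecting: common zeros = ∅, so the count is 0.
Comparison with the Bézout bound: 0 ≤ 2 = deg(f)·deg(g), as expected for curves with no common component (the affine F_11-count falls short of the bound because intersections may lie at infinity, over extension fields, or carry multiplicity).


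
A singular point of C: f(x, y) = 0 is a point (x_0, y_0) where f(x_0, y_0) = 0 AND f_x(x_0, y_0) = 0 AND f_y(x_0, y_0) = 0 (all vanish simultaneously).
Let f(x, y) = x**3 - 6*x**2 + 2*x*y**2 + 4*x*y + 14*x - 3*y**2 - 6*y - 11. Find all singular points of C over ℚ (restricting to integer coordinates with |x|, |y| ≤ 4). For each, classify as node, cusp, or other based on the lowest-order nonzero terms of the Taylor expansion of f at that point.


Singular points: {(2, -1)}; classification: cusp.

Compute partial derivatives:
  f_x = 3*x**2 - 12*x + 2*y**2 + 4*y + 14.
  f_y = 4*x*y + 4*x - 6*y - 6.
Scan x_0 ∈ {−4, ..., 4}. For each x_0, f_y(x_0, y) is a polynomial in y; find its integer roots y ∈ {−4, ..., 4}, then test f_x and f at those candidates.
  x = -4: f_y(-4, y) = -22*y - 22; vanishes at y ∈ {-1}. (-4, -1): f_x = 108 ≠ 0.
  x = -3: f_y(-3, y) = -18*y - 18; vanishes at y ∈ {-1}. (-3, -1): f_x = 75 ≠ 0.
  x = -2: f_y(-2, y) = -14*y - 14; vanishes at y ∈ {-1}. (-2, -1): f_x = 48 ≠ 0.
  x = -1: f_y(-1, y) = -10*y - 10; vanishes at y ∈ {-1}. (-1, -1): f_x = 27 ≠ 0.
  x = 0: f_y(0, y) = -6*y - 6; vanishes at y ∈ {-1}. (0, -1): f_x = 12 ≠ 0.
  x = 1: f_y(1, y) = -2*y - 2; vanishes at y ∈ {-1}. (1, -1): f_x = 3 ≠ 0.
  x = 2: f_y(2, y) = 2*y + 2; vanishes at y ∈ {-1}. (2, -1): f_x = 0, f = 0 — SINGULAR.
  x = 3: f_y(3, y) = 6*y + 6; vanishes at y ∈ {-1}. (3, -1): f_x = 3 ≠ 0.
  x = 4: f_y(4, y) = 10*y + 10; vanishes at y ∈ {-1}. (4, -1): f_x = 12 ≠ 0.
Only singular point on the grid: (2, -1).
Classify: substitute x = 2 + u, y = -1 + v and expand: f = u**3 + 2*u*v**2 + v**2.
No constant or linear terms (consistent with a singular point). Quadratic part: v**2. Cubic part: u**3 + 2*u*v**2.
The quadratic part v**2 is a perfect square, so there is a single (double) tangent line v = 0, i.e. y = -1. Restricting the cubic part to that line (v = 0) leaves u**3 ≠ 0, so f is not divisible by v and the branch is v² ≈ -u**3 to lowest order — this is a cusp.
Classification: cusp.
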